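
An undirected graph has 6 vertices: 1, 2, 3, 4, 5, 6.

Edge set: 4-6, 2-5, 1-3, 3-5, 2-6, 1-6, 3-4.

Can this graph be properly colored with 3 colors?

The chromatic number is 3. The cycle 3-4-6-2-5-3 has odd length 5, so it cannot be 2-colored; at least 3 colors are needed.
A valid assignment using 3 colors: 1=blue, 2=blue, 3=red, 4=blue, 5=green, 6=red.
That is already a proper 3-coloring.

Yes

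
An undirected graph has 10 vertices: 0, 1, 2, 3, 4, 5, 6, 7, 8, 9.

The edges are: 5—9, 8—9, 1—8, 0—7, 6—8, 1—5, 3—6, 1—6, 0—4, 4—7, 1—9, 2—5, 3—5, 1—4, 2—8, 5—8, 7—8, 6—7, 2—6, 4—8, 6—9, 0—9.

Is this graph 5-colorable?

The chromatic number is 4. 1, 5, 8, 9 are pairwise adjacent (a clique of size 4), so at least 4 colors are needed.
4 colors suffice: color red → {0, 3, 8}; color blue → {4, 5, 6}; color green → {1, 2, 7}; color yellow → {9}.
Since 5 ≥ 4, a proper 5-coloring certainly exists.

Yes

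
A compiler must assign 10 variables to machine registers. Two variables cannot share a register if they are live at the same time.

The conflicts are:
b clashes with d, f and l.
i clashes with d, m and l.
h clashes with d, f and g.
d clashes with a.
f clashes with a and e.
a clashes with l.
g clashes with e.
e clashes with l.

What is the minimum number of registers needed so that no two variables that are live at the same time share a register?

2

f and a conflict, so at least 2 registers are needed.
2 registers suffice: register 1 → {d, m, f, g, l}; register 2 → {b, i, h, a, e}. Each listed conflict is separated.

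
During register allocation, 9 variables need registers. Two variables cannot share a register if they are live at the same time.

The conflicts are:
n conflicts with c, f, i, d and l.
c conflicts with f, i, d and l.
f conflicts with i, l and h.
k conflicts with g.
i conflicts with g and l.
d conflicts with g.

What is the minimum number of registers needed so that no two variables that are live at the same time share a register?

5

n, c, f, i, l are mutually in conflict, so at least 5 registers are needed.
Using 5 registers: n=3, c=1, f=4, k=2, i=2, d=2, g=1, l=5, h=1. No two conflicting variables share a register.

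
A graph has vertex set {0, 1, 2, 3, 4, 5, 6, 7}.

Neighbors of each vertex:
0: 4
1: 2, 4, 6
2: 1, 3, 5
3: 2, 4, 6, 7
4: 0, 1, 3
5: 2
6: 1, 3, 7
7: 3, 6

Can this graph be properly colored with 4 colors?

Yes

The chromatic number is 3. 3, 6, 7 form a triangle, so at least 3 colors are needed.
3 colors suffice: color a → {0, 1, 3, 5}; color b → {2, 4, 6}; color c → {7}.
Since 4 ≥ 3, a proper 4-coloring certainly exists.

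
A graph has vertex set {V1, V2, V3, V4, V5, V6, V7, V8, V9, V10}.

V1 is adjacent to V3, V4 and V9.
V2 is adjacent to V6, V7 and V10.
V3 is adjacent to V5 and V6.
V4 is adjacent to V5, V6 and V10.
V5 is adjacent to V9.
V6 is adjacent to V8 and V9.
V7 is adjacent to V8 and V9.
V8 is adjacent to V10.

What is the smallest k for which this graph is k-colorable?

2

V3 and V5 are adjacent, so at least 2 colors are needed.
A valid assignment using 2 colors: V1=1, V2=2, V3=2, V4=2, V5=1, V6=1, V7=1, V8=2, V9=2, V10=1. No two adjacent vertices share a color.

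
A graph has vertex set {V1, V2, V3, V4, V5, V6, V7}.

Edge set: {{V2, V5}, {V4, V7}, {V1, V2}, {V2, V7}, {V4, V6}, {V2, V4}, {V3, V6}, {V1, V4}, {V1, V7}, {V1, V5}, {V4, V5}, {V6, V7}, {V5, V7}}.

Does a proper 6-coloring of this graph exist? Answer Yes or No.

The chromatic number is 5. V1, V2, V4, V5, V7 form a clique, so at least 5 colors are needed.
One proper 5-coloring: V1=3, V2=4, V3=1, V4=2, V5=5, V6=3, V7=1.
Since 6 ≥ 5, a proper 6-coloring certainly exists.

Yes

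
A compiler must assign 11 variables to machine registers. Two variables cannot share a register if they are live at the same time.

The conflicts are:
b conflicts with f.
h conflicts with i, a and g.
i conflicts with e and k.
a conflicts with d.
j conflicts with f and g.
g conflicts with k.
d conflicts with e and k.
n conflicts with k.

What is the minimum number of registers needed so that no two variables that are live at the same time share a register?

The cycle a-h-g-k-d-a has odd length 5, so it cannot be 2-colored; at least 3 registers are needed.
3 registers suffice: register 1 → {h, f, e, k}; register 2 → {b, i, g, d, n}; register 3 → {a, j}. Each listed conflict is separated.

3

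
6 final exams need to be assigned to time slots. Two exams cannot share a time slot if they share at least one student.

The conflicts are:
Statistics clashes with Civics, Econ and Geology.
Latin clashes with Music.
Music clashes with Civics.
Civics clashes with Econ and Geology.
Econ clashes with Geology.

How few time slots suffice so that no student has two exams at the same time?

Statistics, Civics, Econ, Geology pairwise conflict, so at least 4 time slots are needed.
4 time slots suffice: time slot 1 → {Latin, Civics}; time slot 2 → {Music, Geology}; time slot 3 → {Statistics}; time slot 4 → {Econ}. Each listed conflict is separated.

4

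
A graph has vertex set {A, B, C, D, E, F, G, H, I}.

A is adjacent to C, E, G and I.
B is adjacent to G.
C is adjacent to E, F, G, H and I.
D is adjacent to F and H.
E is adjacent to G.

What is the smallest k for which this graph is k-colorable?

A, C, E, G are mutually adjacent (a clique of size 4), so at least 4 colors are needed.
A valid assignment using 4 colors: A=2, B=1, C=1, D=1, E=4, F=2, G=3, H=2, I=3. No two adjacent vertices share a color.

4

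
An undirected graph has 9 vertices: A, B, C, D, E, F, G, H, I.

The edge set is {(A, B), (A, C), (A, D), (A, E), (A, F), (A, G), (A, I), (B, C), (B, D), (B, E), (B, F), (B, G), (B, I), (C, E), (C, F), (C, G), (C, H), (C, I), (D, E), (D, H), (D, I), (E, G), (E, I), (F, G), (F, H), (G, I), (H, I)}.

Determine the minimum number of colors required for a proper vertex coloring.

A, B, C, E, G, I are mutually adjacent (a clique of size 6), so at least 6 colors are needed.
6 colors suffice: color 1 → {A, H}; color 2 → {C, D}; color 3 → {B}; color 4 → {F, I}; color 5 → {E}; color 6 → {G}. Each edge has distinct colors on its endpoints.

6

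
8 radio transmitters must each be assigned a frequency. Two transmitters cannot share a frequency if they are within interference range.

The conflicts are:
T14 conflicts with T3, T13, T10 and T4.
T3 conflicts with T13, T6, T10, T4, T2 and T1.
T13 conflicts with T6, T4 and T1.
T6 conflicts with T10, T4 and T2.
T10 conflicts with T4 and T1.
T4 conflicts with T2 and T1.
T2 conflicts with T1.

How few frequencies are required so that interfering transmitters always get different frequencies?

T14, T3, T10, T4 are mutually in conflict, so at least 4 frequencies are needed.
4 frequencies suffice: T14=4, T3=2, T13=3, T6=4, T10=3, T4=1, T2=3, T1=4. Every pair that conflicts lands in different frequencies.

4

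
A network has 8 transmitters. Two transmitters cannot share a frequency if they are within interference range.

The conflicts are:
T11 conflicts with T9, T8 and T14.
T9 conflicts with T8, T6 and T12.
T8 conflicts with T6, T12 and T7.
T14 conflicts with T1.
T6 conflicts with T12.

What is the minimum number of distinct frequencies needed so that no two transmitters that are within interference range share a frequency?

4

T9, T8, T6, T12 all conflict with each other, so at least 4 frequencies are needed.
4 frequencies suffice: T11=3, T9=2, T8=1, T14=1, T6=3, T12=4, T7=2, T1=2. No two conflicting transmitters share a frequency.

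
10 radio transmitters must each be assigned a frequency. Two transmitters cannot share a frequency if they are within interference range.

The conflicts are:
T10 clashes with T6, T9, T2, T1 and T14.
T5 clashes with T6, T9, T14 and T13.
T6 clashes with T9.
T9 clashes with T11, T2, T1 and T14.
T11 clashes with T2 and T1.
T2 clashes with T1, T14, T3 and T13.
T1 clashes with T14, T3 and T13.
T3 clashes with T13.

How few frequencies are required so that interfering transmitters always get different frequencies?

5

T10, T9, T2, T1, T14 are mutually in conflict, so at least 5 frequencies are needed.
5 frequencies suffice: frequency 1 → {T9, T13}; frequency 2 → {T5, T1}; frequency 3 → {T6, T2}; frequency 4 → {T10, T11, T3}; frequency 5 → {T14}. No two conflicting transmitters share a frequency.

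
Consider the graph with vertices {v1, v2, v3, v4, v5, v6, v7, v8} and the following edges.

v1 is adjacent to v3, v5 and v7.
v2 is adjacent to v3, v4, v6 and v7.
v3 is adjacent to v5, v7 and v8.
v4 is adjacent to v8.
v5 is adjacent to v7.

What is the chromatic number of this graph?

4

v1, v3, v5, v7 form a clique, so at least 4 colors are needed.
4 colors suffice: v1=3, v2=3, v3=1, v4=1, v5=4, v6=1, v7=2, v8=2. Every edge joins two different colors.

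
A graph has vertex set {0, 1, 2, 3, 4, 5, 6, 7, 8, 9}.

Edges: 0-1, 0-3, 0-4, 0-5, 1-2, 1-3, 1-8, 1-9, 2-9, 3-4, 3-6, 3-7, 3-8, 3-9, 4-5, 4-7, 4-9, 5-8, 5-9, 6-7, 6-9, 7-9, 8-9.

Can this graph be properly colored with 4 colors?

The chromatic number is 4. 1, 3, 8, 9 are mutually adjacent (a clique of size 4), so at least 4 colors are needed.
4 colors suffice: color a → {0, 9}; color b → {2, 3, 5}; color c → {1, 4, 6}; color d → {7, 8}.
That is already a proper 4-coloring.

Yes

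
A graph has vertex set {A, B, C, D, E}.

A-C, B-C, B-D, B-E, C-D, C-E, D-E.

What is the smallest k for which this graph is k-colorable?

4

B, C, D, E form a clique, so at least 4 colors are needed.
A valid assignment using 4 colors: A=2, B=3, C=1, D=4, E=2. Each edge has distinct colors on its endpoints.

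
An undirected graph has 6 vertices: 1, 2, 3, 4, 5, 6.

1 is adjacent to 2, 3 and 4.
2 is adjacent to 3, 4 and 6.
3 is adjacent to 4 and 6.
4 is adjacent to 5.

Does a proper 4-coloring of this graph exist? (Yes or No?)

The chromatic number is 4. 1, 2, 3, 4 are pairwise adjacent (a clique of size 4), so at least 4 colors are needed.
4 colors suffice: 1=d, 2=c, 3=a, 4=b, 5=a, 6=b.
That is already a proper 4-coloring.

Yes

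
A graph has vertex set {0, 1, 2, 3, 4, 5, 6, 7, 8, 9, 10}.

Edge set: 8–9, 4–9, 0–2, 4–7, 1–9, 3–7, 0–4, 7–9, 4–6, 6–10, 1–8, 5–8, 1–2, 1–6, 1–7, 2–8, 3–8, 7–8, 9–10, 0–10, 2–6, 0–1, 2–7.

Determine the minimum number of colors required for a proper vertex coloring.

4

1, 2, 7, 8 are mutually adjacent (a clique of size 4), so at least 4 colors are needed.
4 colors suffice: 0=a, 1=c, 2=d, 3=c, 4=b, 5=a, 6=a, 7=a, 8=b, 9=d, 10=b. No two adjacent vertices share a color.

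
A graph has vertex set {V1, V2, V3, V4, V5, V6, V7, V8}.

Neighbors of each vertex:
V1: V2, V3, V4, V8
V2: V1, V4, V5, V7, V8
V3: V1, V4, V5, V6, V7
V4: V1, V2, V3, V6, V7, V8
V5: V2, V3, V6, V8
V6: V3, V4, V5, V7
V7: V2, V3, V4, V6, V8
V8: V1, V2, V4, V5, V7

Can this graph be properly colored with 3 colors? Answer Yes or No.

V1, V2, V4, V8 are pairwise adjacent (a clique of size 4), so at least 4 colors are needed.
So 3 colors are not enough.

No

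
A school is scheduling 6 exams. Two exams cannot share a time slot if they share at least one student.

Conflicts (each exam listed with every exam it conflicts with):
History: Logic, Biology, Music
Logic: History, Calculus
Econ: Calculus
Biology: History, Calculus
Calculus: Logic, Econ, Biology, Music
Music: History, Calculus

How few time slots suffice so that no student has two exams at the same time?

2

History and Logic conflict, so at least 2 time slots are needed.
2 time slots suffice: time slot 1 → {History, Calculus}; time slot 2 → {Logic, Econ, Biology, Music}. Each listed conflict is separated.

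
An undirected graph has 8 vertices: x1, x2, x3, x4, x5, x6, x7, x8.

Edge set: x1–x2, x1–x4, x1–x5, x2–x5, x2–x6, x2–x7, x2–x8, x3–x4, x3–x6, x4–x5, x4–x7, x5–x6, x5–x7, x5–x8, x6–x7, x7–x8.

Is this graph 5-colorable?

The chromatic number is 4. x2, x5, x7, x8 are pairwise adjacent (a clique of size 4), so at least 4 colors are needed.
4 colors suffice: color 1 → {x3, x5}; color 2 → {x1, x7}; color 3 → {x2, x4}; color 4 → {x6, x8}.
Since 5 ≥ 4, a proper 5-coloring certainly exists.

Yes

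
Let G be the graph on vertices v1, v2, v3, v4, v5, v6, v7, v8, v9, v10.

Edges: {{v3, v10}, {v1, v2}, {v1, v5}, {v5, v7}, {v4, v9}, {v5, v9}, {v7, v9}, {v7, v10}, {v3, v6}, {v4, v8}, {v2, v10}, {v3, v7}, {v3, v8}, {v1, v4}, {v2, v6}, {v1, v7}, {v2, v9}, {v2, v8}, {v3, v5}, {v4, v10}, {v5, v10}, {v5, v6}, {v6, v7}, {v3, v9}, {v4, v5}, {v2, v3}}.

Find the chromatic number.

4

v3, v5, v7, v10 are mutually adjacent (a clique of size 4), so at least 4 colors are needed.
4 colors suffice: v1=4, v2=1, v3=2, v4=2, v5=1, v6=4, v7=3, v8=3, v9=4, v10=4. Each edge has distinct colors on its endpoints.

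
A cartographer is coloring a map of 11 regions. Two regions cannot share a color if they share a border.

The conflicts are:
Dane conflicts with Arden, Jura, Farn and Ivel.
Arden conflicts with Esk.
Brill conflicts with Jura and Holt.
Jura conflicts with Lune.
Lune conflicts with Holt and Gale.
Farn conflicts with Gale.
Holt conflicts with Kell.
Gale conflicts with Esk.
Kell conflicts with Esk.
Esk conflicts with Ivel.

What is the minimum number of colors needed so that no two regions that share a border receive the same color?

The cycle Lune-Jura-Dane-Farn-Gale-Lune has odd length 5, so it cannot be 2-colored; at least 3 colors are needed.
3 colors suffice: Dane=1, Arden=2, Brill=3, Jura=2, Lune=3, Farn=3, Holt=1, Gale=2, Kell=2, Esk=1, Ivel=2. No two conflicting regions share a color.

3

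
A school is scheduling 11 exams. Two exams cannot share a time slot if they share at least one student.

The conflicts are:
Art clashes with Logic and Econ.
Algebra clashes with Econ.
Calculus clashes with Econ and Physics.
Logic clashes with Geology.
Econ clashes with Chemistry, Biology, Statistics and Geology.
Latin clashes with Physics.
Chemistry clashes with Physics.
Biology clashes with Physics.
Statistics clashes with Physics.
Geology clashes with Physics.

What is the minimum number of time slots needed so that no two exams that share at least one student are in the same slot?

Algebra and Econ conflict, so at least 2 time slots are needed.
2 time slots suffice: time slot 1 → {Logic, Econ, Physics}; time slot 2 → {Art, Algebra, Calculus, Latin, Chemistry, Biology, Statistics, Geology}. Every pair that conflicts lands in different time slots.

2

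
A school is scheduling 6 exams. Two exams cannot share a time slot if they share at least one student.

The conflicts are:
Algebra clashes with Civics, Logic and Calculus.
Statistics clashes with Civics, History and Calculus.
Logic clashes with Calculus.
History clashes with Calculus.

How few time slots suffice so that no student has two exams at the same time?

3

Statistics, History, Calculus are mutually in conflict, so at least 3 time slots are needed.
3 time slots suffice: time slot 1 → {Civics, Calculus}; time slot 2 → {Algebra, Statistics}; time slot 3 → {Logic, History}. Each listed conflict is separated.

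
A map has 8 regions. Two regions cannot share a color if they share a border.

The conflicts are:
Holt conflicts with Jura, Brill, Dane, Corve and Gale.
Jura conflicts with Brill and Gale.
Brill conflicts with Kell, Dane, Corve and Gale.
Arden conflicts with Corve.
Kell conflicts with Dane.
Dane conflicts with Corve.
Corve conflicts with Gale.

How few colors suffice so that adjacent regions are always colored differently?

4

Holt, Brill, Corve, Gale are mutually in conflict, so at least 4 colors are needed.
A valid assignment using 4 colors: Holt=3, Jura=2, Brill=1, Arden=1, Kell=2, Dane=4, Corve=2, Gale=4. Every pair that conflicts lands in different colors.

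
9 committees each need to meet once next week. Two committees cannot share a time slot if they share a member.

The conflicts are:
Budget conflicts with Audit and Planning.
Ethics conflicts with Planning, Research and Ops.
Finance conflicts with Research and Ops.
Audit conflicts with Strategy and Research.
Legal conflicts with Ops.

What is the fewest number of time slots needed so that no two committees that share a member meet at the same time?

3

The cycle Audit-Research-Ethics-Planning-Budget-Audit has odd length 5, so it cannot be 2-colored; at least 3 time slots are needed.
A valid assignment using 3 time slots: Budget=2, Ethics=3, Finance=3, Audit=1, Strategy=2, Planning=1, Legal=2, Research=2, Ops=1. No two conflicting committees share a time slot.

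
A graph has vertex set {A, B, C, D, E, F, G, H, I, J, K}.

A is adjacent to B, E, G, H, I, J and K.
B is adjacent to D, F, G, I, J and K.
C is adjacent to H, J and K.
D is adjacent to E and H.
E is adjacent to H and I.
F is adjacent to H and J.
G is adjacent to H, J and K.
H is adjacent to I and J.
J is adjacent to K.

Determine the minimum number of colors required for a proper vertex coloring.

A, B, G, J, K are pairwise adjacent (a clique of size 5), so at least 5 colors are needed.
5 colors suffice: A=green, B=red, C=green, D=green, E=blue, F=green, G=purple, H=red, I=yellow, J=blue, K=yellow. No two adjacent vertices share a color.

5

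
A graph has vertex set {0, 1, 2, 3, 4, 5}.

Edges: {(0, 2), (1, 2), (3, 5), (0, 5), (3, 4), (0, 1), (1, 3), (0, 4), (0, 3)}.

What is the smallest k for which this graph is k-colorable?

0, 3, 5 form a triangle, so at least 3 colors are needed.
One proper 3-coloring: 0=a, 1=c, 2=b, 3=b, 4=c, 5=c. No two adjacent vertices share a color.

3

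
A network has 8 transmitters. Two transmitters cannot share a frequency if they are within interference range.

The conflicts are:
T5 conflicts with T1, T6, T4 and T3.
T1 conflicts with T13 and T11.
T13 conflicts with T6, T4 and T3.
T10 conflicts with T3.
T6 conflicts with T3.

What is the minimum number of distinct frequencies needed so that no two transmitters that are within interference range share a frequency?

T5, T6, T3 all conflict with each other, so at least 3 frequencies are needed.
3 frequencies suffice: frequency 1 → {T1, T4, T3}; frequency 2 → {T5, T13, T10, T11}; frequency 3 → {T6}. Each listed conflict is separated.

3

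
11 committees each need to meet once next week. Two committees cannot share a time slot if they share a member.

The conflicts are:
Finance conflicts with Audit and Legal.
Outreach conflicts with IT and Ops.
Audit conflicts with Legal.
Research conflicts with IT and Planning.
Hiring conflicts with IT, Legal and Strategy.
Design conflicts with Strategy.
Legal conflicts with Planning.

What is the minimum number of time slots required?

Finance, Audit, Legal pairwise conflict, so at least 3 time slots are needed.
Using 3 time slots: Finance=2, Outreach=2, Audit=3, Research=2, Hiring=2, Design=2, IT=1, Ops=1, Legal=1, Planning=3, Strategy=1. No two conflicting committees share a time slot.

3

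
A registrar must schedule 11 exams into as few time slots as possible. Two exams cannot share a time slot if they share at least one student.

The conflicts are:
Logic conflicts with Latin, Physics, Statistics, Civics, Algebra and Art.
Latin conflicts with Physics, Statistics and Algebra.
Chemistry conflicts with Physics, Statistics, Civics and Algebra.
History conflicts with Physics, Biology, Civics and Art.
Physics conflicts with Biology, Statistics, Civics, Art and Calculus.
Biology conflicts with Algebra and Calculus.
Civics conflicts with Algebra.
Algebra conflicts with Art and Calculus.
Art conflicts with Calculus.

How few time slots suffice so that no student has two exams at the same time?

Logic, Latin, Physics, Statistics all conflict with each other, so at least 4 time slots are needed.
4 time slots suffice: time slot 1 → {Physics, Algebra}; time slot 2 → {Logic, Chemistry, History, Calculus}; time slot 3 → {Biology, Statistics, Civics, Art}; time slot 4 → {Latin}. Each listed conflict is separated.

4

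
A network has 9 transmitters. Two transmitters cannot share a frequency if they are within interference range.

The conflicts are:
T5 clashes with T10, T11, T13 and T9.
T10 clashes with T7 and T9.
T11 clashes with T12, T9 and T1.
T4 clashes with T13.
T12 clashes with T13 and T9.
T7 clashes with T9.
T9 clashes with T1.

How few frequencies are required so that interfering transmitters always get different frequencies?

T5, T10, T9 are mutually in conflict, so at least 3 frequencies are needed.
3 frequencies suffice: T5=2, T10=3, T11=3, T4=2, T12=2, T13=1, T7=2, T9=1, T1=2. Each listed conflict is separated.

3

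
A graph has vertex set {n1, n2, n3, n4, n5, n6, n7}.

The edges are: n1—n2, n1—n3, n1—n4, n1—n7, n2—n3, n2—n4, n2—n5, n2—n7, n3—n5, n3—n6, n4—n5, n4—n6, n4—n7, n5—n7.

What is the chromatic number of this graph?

n2, n4, n5, n7 are pairwise adjacent (a clique of size 4), so at least 4 colors are needed.
4 colors suffice: color 1 → {n3, n4}; color 2 → {n2, n6}; color 3 → {n1, n5}; color 4 → {n7}. Each edge has distinct colors on its endpoints.

4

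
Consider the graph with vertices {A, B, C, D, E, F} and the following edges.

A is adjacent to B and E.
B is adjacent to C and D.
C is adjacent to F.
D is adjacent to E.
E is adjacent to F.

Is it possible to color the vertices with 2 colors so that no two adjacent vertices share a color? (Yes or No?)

The cycle E-A-B-C-F-E has odd length 5, so it cannot be 2-colored; at least 3 colors are needed.
So 2 colors are not enough.

No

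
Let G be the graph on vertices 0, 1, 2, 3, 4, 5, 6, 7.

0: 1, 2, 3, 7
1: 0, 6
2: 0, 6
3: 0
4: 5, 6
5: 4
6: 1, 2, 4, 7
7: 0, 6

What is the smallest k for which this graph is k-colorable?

0 and 1 are adjacent, so at least 2 colors are needed.
2 colors suffice: 0=a, 1=b, 2=b, 3=b, 4=b, 5=a, 6=a, 7=b. Each edge has distinct colors on its endpoints.

2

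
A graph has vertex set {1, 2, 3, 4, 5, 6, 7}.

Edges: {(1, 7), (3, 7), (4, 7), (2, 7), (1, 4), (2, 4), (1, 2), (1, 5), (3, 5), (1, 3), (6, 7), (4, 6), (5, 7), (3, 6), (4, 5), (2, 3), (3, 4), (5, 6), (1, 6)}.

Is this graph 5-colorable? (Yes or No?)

1, 3, 4, 5, 6, 7 form a clique, so at least 6 colors are needed.
So 5 colors are not enough.

No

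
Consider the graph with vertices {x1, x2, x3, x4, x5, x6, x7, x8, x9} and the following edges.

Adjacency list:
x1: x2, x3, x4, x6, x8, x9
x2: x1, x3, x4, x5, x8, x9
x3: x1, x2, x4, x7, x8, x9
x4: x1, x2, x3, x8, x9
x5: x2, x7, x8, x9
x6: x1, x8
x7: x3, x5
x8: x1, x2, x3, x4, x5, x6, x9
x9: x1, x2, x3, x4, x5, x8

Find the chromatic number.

x1, x2, x3, x4, x8, x9 are pairwise adjacent (a clique of size 6), so at least 6 colors are needed.
6 colors suffice: x1=4, x2=3, x3=5, x4=6, x5=4, x6=2, x7=1, x8=1, x9=2. Each edge has distinct colors on its endpoints.

6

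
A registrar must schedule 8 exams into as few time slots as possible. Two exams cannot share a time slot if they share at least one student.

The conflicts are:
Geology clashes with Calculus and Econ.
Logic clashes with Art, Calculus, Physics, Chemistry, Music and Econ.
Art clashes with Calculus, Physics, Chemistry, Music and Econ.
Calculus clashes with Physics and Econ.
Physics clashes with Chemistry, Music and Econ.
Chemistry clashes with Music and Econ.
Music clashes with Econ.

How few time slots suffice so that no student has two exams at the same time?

Logic, Art, Physics, Chemistry, Music, Econ are mutually in conflict, so at least 6 time slots are needed.
Using 6 time slots: Geology=2, Logic=2, Art=4, Calculus=5, Physics=3, Chemistry=6, Music=5, Econ=1. Every pair that conflicts lands in different time slots.

6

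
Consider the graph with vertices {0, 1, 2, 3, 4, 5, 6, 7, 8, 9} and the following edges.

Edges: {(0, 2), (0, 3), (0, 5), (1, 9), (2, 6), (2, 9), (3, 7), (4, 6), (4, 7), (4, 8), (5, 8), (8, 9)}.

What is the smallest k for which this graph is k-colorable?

3

The cycle 8-4-6-2-9-8 has odd length 5, so it cannot be 2-colored; at least 3 colors are needed.
3 colors suffice: color red → {0, 4, 9}; color blue → {1, 2, 7, 8}; color green → {3, 5, 6}. No two adjacent vertices share a color.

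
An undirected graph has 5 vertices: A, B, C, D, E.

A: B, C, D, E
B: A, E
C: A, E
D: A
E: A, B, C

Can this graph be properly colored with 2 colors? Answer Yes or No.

No

A, C, E are mutually adjacent, so at least 3 colors are needed.
So 2 colors are not enough.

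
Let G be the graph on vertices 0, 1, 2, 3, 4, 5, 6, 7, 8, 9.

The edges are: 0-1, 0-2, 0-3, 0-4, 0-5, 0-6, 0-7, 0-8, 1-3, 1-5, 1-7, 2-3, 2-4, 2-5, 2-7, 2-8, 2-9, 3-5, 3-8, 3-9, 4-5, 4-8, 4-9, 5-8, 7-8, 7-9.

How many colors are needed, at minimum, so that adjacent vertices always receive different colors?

5

0, 2, 4, 5, 8 form a clique, so at least 5 colors are needed.
5 colors suffice: color red → {0, 9}; color blue → {1, 2, 6}; color green → {5, 7}; color yellow → {3, 4}; color purple → {8}. Each edge has distinct colors on its endpoints.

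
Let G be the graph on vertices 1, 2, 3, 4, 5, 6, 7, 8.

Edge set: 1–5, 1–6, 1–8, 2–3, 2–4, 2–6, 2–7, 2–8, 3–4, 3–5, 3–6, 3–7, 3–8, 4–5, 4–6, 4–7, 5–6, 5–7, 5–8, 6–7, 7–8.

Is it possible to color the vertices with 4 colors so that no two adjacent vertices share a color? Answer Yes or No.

No

3, 4, 5, 6, 7 form a clique, so at least 5 colors are needed.
So 4 colors are not enough.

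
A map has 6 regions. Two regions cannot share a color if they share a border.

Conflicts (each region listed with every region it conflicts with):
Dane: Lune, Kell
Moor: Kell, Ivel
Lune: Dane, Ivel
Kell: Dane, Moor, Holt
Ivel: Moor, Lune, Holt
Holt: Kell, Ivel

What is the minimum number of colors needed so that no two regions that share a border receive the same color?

3

The cycle Dane-Lune-Ivel-Moor-Kell-Dane has odd length 5, so it cannot be 2-colored; at least 3 colors are needed.
One proper 3-coloring: Dane=3, Moor=2, Lune=2, Kell=1, Ivel=1, Holt=2. No two conflicting regions share a color.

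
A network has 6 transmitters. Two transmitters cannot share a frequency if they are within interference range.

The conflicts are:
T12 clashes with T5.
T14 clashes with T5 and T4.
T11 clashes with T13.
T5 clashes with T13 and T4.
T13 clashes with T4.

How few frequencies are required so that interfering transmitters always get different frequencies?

T14, T5, T4 pairwise conflict, so at least 3 frequencies are needed.
Using 3 frequencies: T12=2, T14=3, T11=1, T5=1, T13=3, T4=2. No two conflicting transmitters share a frequency.

3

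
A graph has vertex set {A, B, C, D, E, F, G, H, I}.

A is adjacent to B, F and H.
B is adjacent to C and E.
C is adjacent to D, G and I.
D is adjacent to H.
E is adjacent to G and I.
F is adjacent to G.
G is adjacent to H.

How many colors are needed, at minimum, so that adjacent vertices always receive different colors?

The cycle H-D-C-B-A-H has odd length 5, so it cannot be 2-colored; at least 3 colors are needed.
3 colors suffice: A=3, B=2, C=1, D=2, E=1, F=1, G=2, H=1, I=2. Every edge joins two different colors.

3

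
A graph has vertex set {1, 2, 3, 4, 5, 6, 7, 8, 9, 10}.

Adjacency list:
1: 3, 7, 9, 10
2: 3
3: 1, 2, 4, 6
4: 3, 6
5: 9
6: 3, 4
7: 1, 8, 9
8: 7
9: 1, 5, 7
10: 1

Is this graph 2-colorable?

1, 7, 9 are pairwise adjacent, so at least 3 colors are needed.
So 2 colors are not enough.

No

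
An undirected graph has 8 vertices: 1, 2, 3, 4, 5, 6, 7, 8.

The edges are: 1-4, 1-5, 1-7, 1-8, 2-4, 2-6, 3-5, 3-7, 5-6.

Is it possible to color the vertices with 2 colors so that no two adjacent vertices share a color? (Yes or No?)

The cycle 4-2-6-5-1-4 has odd length 5, so it cannot be 2-colored; at least 3 colors are needed.
So 2 colors are not enough.

No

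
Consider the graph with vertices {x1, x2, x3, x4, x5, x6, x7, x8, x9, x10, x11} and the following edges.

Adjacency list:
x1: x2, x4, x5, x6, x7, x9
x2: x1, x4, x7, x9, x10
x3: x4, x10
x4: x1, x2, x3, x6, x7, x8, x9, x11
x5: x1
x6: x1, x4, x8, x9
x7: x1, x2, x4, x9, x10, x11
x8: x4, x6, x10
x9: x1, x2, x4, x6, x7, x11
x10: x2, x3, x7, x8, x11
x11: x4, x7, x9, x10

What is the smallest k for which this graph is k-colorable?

5

x1, x2, x4, x7, x9 form a clique, so at least 5 colors are needed.
5 colors suffice: color 1 → {x4, x5, x10}; color 2 → {x1, x3, x8, x11}; color 3 → {x6, x7}; color 4 → {x9}; color 5 → {x2}. Each edge has distinct colors on its endpoints.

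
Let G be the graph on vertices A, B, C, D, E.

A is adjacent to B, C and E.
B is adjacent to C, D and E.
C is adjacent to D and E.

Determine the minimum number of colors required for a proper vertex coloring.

4

A, B, C, E are mutually adjacent (a clique of size 4), so at least 4 colors are needed.
A valid assignment using 4 colors: A=yellow, B=red, C=blue, D=green, E=green. Each edge has distinct colors on its endpoints.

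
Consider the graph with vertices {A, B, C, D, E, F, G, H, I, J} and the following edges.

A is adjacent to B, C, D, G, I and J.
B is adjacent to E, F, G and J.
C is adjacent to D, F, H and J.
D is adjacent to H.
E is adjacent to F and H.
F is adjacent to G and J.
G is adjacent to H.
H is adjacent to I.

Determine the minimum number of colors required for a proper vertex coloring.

B, F, J are mutually adjacent, so at least 3 colors are needed.
3 colors suffice: A=1, B=2, C=2, D=3, E=3, F=1, G=3, H=1, I=2, J=3. No two adjacent vertices share a color.

3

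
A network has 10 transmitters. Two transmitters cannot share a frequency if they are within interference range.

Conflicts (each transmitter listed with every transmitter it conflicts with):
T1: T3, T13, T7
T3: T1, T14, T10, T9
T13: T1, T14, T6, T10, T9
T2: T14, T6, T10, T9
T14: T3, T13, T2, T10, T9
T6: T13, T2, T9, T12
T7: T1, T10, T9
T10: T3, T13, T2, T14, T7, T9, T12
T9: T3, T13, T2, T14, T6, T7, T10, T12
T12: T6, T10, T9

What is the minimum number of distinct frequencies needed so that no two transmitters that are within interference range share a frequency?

4

T2, T14, T10, T9 pairwise conflict, so at least 4 frequencies are needed.
4 frequencies suffice: frequency 1 → {T1, T9}; frequency 2 → {T6, T10}; frequency 3 → {T14, T7, T12}; frequency 4 → {T3, T13, T2}. No two conflicting transmitters share a frequency.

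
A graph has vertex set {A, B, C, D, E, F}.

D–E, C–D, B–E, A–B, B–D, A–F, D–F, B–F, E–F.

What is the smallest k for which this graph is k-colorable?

4

B, D, E, F are mutually adjacent (a clique of size 4), so at least 4 colors are needed.
4 colors suffice: color red → {C, F}; color blue → {B}; color green → {A, D}; color yellow → {E}. Each edge has distinct colors on its endpoints.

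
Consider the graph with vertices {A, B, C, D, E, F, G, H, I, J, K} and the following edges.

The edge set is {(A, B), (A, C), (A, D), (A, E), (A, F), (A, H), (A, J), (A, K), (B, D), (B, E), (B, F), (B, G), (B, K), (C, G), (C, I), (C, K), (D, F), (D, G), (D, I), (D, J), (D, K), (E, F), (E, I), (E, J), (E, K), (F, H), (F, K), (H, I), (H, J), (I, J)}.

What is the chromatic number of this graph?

5

A, B, E, F, K form a clique, so at least 5 colors are needed.
5 colors suffice: color 1 → {A, G, I}; color 2 → {C, D, E, H}; color 3 → {J, K}; color 4 → {B}; color 5 → {F}. No two adjacent vertices share a color.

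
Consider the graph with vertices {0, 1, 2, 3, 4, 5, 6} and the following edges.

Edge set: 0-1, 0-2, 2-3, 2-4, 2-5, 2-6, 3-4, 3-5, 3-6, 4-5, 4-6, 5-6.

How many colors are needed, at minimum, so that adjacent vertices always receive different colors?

2, 3, 4, 5, 6 form a clique, so at least 5 colors are needed.
5 colors suffice: 0=blue, 1=red, 2=red, 3=green, 4=blue, 5=yellow, 6=purple. Every edge joins two different colors.

5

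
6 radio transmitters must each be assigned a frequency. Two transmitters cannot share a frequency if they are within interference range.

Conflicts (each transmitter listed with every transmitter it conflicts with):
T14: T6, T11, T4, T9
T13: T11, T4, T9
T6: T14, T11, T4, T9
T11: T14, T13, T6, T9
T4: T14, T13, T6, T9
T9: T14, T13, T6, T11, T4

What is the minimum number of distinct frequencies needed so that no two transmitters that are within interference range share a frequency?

T14, T6, T11, T9 all conflict with each other, so at least 4 frequencies are needed.
4 frequencies suffice: frequency 1 → {T9}; frequency 2 → {T11, T4}; frequency 3 → {T13, T6}; frequency 4 → {T14}. Each listed conflict is separated.

4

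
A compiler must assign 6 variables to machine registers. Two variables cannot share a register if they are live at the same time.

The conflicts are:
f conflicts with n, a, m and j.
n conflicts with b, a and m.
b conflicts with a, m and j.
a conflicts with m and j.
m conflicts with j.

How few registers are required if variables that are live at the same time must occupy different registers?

f, a, m, j pairwise conflict, so at least 4 registers are needed.
4 registers suffice: register 1 → {a}; register 2 → {m}; register 3 → {f, b}; register 4 → {n, j}. Every pair that conflicts lands in different registers.

4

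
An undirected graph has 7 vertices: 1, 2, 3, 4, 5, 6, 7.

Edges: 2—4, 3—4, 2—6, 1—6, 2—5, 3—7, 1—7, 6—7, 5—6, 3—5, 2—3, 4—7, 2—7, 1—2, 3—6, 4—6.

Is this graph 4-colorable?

No

2, 3, 4, 6, 7 are mutually adjacent (a clique of size 5), so at least 5 colors are needed.
So 4 colors are not enough.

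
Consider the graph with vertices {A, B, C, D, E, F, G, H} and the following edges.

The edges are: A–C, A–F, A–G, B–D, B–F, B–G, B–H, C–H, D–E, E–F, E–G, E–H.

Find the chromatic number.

The cycle C-A-F-E-H-C has odd length 5, so it cannot be 2-colored; at least 3 colors are needed.
3 colors suffice: color 1 → {A, B, E}; color 2 → {D, F, G, H}; color 3 → {C}. Each edge has distinct colors on its endpoints.

3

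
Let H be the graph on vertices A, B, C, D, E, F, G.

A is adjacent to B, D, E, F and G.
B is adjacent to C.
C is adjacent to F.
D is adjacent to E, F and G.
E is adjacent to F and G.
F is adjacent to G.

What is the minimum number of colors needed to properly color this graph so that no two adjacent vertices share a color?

A, D, E, F, G are pairwise adjacent (a clique of size 5), so at least 5 colors are needed.
One proper 5-coloring: A=1, B=2, C=1, D=5, E=3, F=2, G=4. Every edge joins two different colors.

5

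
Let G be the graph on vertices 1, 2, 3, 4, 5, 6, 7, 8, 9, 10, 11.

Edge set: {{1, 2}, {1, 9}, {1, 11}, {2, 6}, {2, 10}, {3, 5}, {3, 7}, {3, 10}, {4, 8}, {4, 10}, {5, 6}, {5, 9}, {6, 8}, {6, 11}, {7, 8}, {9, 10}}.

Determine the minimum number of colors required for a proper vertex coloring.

The cycle 6-2-1-9-5-6 has odd length 5, so it cannot be 2-colored; at least 3 colors are needed.
One proper 3-coloring: 1=a, 2=b, 3=c, 4=c, 5=b, 6=a, 7=a, 8=b, 9=c, 10=a, 11=b. No two adjacent vertices share a color.

3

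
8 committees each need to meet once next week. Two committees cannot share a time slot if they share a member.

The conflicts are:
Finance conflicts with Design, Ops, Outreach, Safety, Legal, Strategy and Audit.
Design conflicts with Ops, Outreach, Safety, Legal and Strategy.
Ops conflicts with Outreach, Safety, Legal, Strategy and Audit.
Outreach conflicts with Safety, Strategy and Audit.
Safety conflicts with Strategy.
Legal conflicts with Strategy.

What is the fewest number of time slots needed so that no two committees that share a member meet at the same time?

6

Finance, Design, Ops, Outreach, Safety, Strategy pairwise conflict, so at least 6 time slots are needed.
6 time slots suffice: time slot 1 → {Finance}; time slot 2 → {Ops}; time slot 3 → {Outreach, Legal}; time slot 4 → {Strategy, Audit}; time slot 5 → {Design}; time slot 6 → {Safety}. No two conflicting committees share a time slot.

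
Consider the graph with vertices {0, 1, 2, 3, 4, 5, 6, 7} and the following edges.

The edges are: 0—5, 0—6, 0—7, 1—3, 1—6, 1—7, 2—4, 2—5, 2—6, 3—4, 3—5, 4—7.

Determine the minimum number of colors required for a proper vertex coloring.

3

The cycle 1-7-0-5-3-1 has odd length 5, so it cannot be 2-colored; at least 3 colors are needed.
One proper 3-coloring: 0=red, 1=red, 2=blue, 3=blue, 4=red, 5=green, 6=green, 7=blue. No two adjacent vertices share a color.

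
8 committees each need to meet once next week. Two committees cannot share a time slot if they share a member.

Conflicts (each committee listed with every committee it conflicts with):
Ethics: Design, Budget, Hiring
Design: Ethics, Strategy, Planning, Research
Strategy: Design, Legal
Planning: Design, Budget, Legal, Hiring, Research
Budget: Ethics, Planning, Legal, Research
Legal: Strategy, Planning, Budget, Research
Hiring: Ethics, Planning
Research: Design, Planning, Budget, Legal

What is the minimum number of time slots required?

Planning, Budget, Legal, Research all conflict with each other, so at least 4 time slots are needed.
4 time slots suffice: time slot 1 → {Ethics, Strategy, Planning}; time slot 2 → {Hiring, Research}; time slot 3 → {Design, Budget}; time slot 4 → {Legal}. No two conflicting committees share a time slot.

4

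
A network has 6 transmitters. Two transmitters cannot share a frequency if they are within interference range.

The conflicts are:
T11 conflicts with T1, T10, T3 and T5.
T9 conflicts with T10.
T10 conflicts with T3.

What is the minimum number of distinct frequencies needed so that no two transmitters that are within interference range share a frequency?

3

T11, T10, T3 all conflict with each other, so at least 3 frequencies are needed.
3 frequencies suffice: frequency 1 → {T11, T9}; frequency 2 → {T1, T10, T5}; frequency 3 → {T3}. Every pair that conflicts lands in different frequencies.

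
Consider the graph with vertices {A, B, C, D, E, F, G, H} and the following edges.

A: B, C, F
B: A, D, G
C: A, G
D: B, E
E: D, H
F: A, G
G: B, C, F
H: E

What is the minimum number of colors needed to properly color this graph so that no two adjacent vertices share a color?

2

A and F are adjacent, so at least 2 colors are needed.
2 colors suffice: color 1 → {A, D, G, H}; color 2 → {B, C, E, F}. Each edge has distinct colors on its endpoints.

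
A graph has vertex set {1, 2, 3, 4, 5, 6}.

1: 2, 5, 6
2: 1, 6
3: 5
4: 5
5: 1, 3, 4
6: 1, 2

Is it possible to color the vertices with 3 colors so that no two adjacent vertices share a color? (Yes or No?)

The chromatic number is 3. 1, 2, 6 are mutually adjacent, so at least 3 colors are needed.
3 colors suffice: 1=blue, 2=green, 3=blue, 4=blue, 5=red, 6=red.
That is already a proper 3-coloring.

Yes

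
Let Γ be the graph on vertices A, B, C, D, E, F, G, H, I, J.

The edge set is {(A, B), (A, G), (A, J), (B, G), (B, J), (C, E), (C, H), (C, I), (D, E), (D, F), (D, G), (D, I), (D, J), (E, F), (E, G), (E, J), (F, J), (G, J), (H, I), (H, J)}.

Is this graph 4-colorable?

Yes

The chromatic number is 4. D, E, F, J are mutually adjacent (a clique of size 4), so at least 4 colors are needed.
A valid assignment using 4 colors: A=3, B=4, C=1, D=4, E=3, F=2, G=2, H=2, I=3, J=1.
That is already a proper 4-coloring.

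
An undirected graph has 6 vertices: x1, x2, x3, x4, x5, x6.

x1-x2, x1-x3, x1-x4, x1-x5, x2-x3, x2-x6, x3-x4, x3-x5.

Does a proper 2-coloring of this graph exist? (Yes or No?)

x1, x2, x3 are mutually adjacent, so at least 3 colors are needed.
So 2 colors are not enough.

No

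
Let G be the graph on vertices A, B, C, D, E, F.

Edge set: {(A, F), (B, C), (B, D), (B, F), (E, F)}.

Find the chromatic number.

B and F are adjacent, so at least 2 colors are needed.
2 colors suffice: color 1 → {C, D, F}; color 2 → {A, B, E}. No two adjacent vertices share a color.

2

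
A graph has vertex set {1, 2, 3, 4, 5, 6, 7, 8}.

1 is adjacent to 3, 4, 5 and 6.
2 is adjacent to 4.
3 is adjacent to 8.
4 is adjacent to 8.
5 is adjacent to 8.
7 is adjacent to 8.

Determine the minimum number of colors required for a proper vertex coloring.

3 and 8 are adjacent, so at least 2 colors are needed.
One proper 2-coloring: 1=red, 2=red, 3=blue, 4=blue, 5=blue, 6=blue, 7=blue, 8=red. Each edge has distinct colors on its endpoints.

2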